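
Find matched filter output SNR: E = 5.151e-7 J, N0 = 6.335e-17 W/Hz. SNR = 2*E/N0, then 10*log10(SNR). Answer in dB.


SNR_lin = 2 * 5.151e-7 / 6.335e-17 = 1.626e10
SNR_dB = 10*log10(1.626e10) = 102.1 dB

102.1 dB


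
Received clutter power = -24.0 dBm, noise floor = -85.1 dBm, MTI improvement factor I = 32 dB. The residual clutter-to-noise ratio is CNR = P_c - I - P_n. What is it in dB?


CNR = -24.0 - 32 - (-85.1) = 29.1 dB

29.1 dB


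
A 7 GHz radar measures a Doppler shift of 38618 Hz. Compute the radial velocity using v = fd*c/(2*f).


v = 38618 * 3e8 / (2 * 7000000000.0) = 827.5 m/s

827.5 m/s


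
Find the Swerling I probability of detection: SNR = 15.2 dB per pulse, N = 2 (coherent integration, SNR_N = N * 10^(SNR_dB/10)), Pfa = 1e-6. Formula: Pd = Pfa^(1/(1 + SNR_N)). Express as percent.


SNR_lin = 10^(15.2/10) = 33.11311
SNR_N = 2 * 33.11311 = 66.22622
1/(1 + SNR_N) = 1/67.22622 = 0.0148751
Pd = (1e-6)^0.0148751 = 0.81423
Pd = 81.4%

81.4%


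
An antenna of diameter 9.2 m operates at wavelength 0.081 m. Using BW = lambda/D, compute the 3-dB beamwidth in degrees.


BW_rad = 0.081 / 9.2 = 0.008804
BW_deg = 0.5 degrees

0.5 degrees


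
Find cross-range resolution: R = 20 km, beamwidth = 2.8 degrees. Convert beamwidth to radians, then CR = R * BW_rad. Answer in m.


BW_rad = 0.048869219
CR = 20000 * 0.048869219 = 977.4 m

977.4 m


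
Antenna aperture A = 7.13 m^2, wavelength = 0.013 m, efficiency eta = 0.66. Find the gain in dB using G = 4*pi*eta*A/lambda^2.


G_linear = 4*pi*0.66*7.13/0.013^2 = 349910.22
G_dB = 10*log10(349910.22) = 55.4 dB

55.4 dB


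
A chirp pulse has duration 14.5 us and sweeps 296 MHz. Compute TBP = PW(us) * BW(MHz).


TBP = 14.5 * 296 = 4292.0

4292.0


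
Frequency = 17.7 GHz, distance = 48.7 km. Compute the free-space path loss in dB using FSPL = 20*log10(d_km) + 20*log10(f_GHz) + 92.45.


20*log10(48.7) = 33.75
20*log10(17.7) = 24.96
FSPL = 151.2 dB

151.2 dB


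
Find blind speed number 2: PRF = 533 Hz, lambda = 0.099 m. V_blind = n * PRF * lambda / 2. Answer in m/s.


V_blind = 2 * 533 * 0.099 / 2 = 52.8 m/s

52.8 m/s


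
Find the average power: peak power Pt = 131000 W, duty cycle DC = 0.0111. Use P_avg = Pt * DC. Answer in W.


P_avg = 131000 * 0.0111 = 1454.1 W

1454.1 W


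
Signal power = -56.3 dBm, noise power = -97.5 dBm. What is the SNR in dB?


SNR = -56.3 - (-97.5) = 41.2 dB

41.2 dB


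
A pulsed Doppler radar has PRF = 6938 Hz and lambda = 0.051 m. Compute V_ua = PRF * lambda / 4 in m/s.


V_ua = 6938 * 0.051 / 4 = 88.5 m/s

88.5 m/s


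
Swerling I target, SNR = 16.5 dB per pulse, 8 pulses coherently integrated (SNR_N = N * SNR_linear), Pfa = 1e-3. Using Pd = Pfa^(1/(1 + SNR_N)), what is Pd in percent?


SNR_lin = 10^(16.5/10) = 44.66836
SNR_N = 8 * 44.66836 = 357.34688
1/(1 + SNR_N) = 1/358.34688 = 0.0027906
Pd = (1e-3)^0.0027906 = 0.98091
Pd = 98.1%

98.1%


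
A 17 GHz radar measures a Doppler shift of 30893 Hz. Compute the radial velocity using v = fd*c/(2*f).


v = 30893 * 3e8 / (2 * 17000000000.0) = 272.6 m/s

272.6 m/s


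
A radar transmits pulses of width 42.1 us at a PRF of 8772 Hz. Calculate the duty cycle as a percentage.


DC = 42.1e-6 * 8772 * 100 = 36.93%

36.93%


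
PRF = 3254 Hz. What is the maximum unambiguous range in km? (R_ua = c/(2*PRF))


R_ua = 3e8 / (2 * 3254) = 46097.1 m = 46.1 km

46.1 km


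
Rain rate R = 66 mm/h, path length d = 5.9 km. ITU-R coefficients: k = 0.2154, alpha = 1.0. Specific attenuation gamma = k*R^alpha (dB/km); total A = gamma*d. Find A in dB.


gamma = 0.2154 * 66^1.0 = 14.2164 dB/km
A = 14.2164 * 5.9 = 83.88 dB

83.88 dB


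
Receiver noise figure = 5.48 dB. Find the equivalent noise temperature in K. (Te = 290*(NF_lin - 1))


NF_lin = 10^(5.48/10) = 3.531832
Te = 290 * (3.531832 - 1) = 734.2 K

734.2 K


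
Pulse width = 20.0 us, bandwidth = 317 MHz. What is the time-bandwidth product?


TBP = 20.0 * 317 = 6340.0

6340.0


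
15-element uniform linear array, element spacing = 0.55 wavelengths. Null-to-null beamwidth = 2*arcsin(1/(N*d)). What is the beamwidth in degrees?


1/(N*d) = 1/(15*0.55) = 0.121212
BW = 2*arcsin(0.121212) = 13.9 degrees

13.9 degrees


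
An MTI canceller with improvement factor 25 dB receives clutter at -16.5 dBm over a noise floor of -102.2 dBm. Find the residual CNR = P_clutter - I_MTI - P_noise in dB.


CNR = -16.5 - 25 - (-102.2) = 60.7 dB

60.7 dB


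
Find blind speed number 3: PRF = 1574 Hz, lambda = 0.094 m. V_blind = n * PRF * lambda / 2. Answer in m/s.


V_blind = 3 * 1574 * 0.094 / 2 = 221.9 m/s

221.9 m/s


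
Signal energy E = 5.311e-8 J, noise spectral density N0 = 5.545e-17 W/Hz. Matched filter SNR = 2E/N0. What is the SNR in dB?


SNR_lin = 2 * 5.311e-8 / 5.545e-17 = 1.916e9
SNR_dB = 10*log10(1.916e9) = 92.8 dB

92.8 dB


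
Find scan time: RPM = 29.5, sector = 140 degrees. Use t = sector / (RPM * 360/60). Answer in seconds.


t = 140 / (29.5 * 360) * 60 = 0.79 s

0.79 s


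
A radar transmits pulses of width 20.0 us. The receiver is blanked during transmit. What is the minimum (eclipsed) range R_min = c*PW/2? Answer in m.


R_min = 3e8 * 20.0e-6 / 2 = 3000.0 m

3000.0 m


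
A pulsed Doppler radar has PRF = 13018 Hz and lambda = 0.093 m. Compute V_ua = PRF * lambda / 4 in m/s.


V_ua = 13018 * 0.093 / 4 = 302.7 m/s

302.7 m/s


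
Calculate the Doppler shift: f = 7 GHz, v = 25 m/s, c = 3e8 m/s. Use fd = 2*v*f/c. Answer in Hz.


fd = 2 * 25 * 7000000000.0 / 3e8 = 1166.7 Hz

1166.7 Hz


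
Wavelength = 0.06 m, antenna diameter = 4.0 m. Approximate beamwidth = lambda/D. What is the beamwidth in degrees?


BW_rad = 0.06 / 4.0 = 0.015
BW_deg = 0.86 degrees

0.86 degrees


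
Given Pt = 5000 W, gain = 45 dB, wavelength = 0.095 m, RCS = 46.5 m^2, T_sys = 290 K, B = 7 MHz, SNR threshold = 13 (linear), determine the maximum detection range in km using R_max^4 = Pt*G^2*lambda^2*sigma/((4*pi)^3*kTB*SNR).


G_lin = 10^(45/10) = 31622.776602
R^4 = 5000 * 31622.776602^2 * 0.095^2 * 46.5 / ((4*pi)^3 * 1.38e-23 * 290 * 7000000.0 * 13)
R^4 = 2.9035e21 m^4
R_max = (2.9035e21)^(1/4) = 232129.6 m = 232.1 km

232.1 km


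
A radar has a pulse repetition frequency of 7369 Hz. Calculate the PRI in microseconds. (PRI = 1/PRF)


PRI = 1/7369 = 0.0001357036 s = 135.7 us

135.7 us


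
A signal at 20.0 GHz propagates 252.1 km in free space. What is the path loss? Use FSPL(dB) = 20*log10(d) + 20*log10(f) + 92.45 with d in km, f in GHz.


20*log10(252.1) = 48.03
20*log10(20.0) = 26.02
FSPL = 166.5 dB

166.5 dB


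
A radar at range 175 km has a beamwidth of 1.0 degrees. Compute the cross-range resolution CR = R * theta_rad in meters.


BW_rad = 0.017453293
CR = 175000 * 0.017453293 = 3054.3 m

3054.3 m


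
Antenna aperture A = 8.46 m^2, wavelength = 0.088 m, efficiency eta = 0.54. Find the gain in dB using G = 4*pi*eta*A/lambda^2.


G_linear = 4*pi*0.54*8.46/0.088^2 = 7413.25
G_dB = 10*log10(7413.25) = 38.7 dB

38.7 dB


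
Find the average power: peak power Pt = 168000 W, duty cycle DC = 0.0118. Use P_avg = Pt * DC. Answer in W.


P_avg = 168000 * 0.0118 = 1982.4 W

1982.4 W


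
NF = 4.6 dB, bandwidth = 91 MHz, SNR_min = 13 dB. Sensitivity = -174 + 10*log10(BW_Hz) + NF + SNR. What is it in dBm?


10*log10(91000000.0) = 79.59
S = -174 + 79.59 + 4.6 + 13 = -76.8 dBm

-76.8 dBm


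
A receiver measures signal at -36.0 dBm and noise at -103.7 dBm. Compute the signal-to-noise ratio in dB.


SNR = -36.0 - (-103.7) = 67.7 dB

67.7 dB


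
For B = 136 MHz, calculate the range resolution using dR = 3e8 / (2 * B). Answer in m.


dR = 3e8 / (2 * 136000000.0) = 1.1 m

1.1 m


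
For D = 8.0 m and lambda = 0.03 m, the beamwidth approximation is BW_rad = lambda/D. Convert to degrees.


BW_rad = 0.03 / 8.0 = 0.00375
BW_deg = 0.21 degrees

0.21 degrees


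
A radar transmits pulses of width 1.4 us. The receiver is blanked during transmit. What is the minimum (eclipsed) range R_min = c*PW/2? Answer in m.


R_min = 3e8 * 1.4e-6 / 2 = 210.0 m

210.0 m


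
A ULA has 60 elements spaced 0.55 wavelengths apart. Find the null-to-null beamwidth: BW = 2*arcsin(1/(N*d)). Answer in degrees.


1/(N*d) = 1/(60*0.55) = 0.030303
BW = 2*arcsin(0.030303) = 3.5 degrees

3.5 degrees


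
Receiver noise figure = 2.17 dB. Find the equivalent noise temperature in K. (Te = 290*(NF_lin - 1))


NF_lin = 10^(2.17/10) = 1.648162
Te = 290 * (1.648162 - 1) = 188.0 K

188.0 K


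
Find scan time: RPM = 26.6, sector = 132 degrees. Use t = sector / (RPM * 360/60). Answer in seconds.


t = 132 / (26.6 * 360) * 60 = 0.83 s

0.83 s


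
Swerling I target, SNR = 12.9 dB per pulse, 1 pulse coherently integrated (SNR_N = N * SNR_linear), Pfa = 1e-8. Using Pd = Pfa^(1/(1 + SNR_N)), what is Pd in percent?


SNR_lin = 10^(12.9/10) = 19.49845
SNR_N = 1 * 19.49845 = 19.49845
1/(1 + SNR_N) = 1/20.49845 = 0.0487842
Pd = (1e-8)^0.0487842 = 0.40712
Pd = 40.7%

40.7%


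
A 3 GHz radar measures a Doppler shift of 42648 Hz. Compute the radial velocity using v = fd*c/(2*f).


v = 42648 * 3e8 / (2 * 3000000000.0) = 2132.4 m/s

2132.4 m/s


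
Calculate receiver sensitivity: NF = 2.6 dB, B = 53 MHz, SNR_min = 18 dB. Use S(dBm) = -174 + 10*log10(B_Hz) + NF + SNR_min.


10*log10(53000000.0) = 77.24
S = -174 + 77.24 + 2.6 + 18 = -76.2 dBm

-76.2 dBm


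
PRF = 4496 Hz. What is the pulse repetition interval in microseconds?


PRI = 1/4496 = 0.0002224199 s = 222.4 us

222.4 us


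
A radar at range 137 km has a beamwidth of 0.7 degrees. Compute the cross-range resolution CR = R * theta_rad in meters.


BW_rad = 0.012217305
CR = 137000 * 0.012217305 = 1673.8 m

1673.8 m


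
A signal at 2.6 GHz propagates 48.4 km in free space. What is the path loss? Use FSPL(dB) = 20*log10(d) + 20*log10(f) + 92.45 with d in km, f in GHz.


20*log10(48.4) = 33.7
20*log10(2.6) = 8.3
FSPL = 134.4 dB

134.4 dB


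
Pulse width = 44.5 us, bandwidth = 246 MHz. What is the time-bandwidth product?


TBP = 44.5 * 246 = 10947.0

10947.0


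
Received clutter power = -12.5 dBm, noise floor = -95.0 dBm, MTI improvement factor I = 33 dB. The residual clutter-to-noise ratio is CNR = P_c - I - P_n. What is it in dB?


CNR = -12.5 - 33 - (-95.0) = 49.5 dB

49.5 dB


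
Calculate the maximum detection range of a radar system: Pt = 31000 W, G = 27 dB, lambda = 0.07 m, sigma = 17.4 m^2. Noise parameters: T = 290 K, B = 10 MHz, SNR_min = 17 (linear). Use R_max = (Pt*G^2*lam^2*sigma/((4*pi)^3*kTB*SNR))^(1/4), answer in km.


G_lin = 10^(27/10) = 501.187234
R^4 = 31000 * 501.187234^2 * 0.07^2 * 17.4 / ((4*pi)^3 * 1.38e-23 * 290 * 10000000.0 * 17)
R^4 = 4.91758e17 m^4
R_max = (4.91758e17)^(1/4) = 26481.2 m = 26.5 km

26.5 km


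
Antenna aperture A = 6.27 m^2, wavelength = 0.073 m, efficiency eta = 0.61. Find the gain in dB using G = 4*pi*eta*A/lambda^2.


G_linear = 4*pi*0.61*6.27/0.073^2 = 9019.07
G_dB = 10*log10(9019.07) = 39.6 dB

39.6 dB


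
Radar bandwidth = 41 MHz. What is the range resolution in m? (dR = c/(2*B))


dR = 3e8 / (2 * 41000000.0) = 3.66 m

3.66 m


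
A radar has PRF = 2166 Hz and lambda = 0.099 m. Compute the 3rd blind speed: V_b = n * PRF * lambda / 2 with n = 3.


V_blind = 3 * 2166 * 0.099 / 2 = 321.7 m/s

321.7 m/s


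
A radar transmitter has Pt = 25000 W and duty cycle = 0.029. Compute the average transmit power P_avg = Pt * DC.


P_avg = 25000 * 0.029 = 725.0 W

725.0 W


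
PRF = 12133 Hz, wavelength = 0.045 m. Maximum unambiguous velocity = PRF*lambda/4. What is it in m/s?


V_ua = 12133 * 0.045 / 4 = 136.5 m/s

136.5 m/s


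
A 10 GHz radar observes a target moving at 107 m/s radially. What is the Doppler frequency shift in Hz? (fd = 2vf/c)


fd = 2 * 107 * 10000000000.0 / 3e8 = 7133.3 Hz

7133.3 Hz


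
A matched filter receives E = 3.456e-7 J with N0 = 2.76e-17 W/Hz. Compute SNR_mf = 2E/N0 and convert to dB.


SNR_lin = 2 * 3.456e-7 / 2.76e-17 = 2.504e10
SNR_dB = 10*log10(2.504e10) = 104.0 dB

104.0 dB


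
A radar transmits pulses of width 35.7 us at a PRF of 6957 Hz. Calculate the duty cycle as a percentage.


DC = 35.7e-6 * 6957 * 100 = 24.84%

24.84%


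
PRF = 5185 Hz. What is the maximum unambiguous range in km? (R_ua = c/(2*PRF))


R_ua = 3e8 / (2 * 5185) = 28929.6 m = 28.9 km

28.9 km


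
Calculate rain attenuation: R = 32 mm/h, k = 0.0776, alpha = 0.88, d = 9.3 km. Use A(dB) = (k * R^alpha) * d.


gamma = 0.0776 * 32^0.88 = 1.638301 dB/km
A = 1.638301 * 9.3 = 15.24 dB

15.24 dB


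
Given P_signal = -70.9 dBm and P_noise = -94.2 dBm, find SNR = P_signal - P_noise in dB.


SNR = -70.9 - (-94.2) = 23.3 dB

23.3 dB


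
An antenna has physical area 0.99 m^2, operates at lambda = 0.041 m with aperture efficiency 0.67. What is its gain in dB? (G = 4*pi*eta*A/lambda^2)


G_linear = 4*pi*0.67*0.99/0.041^2 = 4958.52
G_dB = 10*log10(4958.52) = 37.0 dB

37.0 dB


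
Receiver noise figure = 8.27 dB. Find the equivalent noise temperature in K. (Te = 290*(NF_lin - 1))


NF_lin = 10^(8.27/10) = 6.714289
Te = 290 * (6.714289 - 1) = 1657.1 K

1657.1 K


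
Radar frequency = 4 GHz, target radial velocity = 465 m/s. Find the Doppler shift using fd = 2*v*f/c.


fd = 2 * 465 * 4000000000.0 / 3e8 = 12400.0 Hz

12400.0 Hz


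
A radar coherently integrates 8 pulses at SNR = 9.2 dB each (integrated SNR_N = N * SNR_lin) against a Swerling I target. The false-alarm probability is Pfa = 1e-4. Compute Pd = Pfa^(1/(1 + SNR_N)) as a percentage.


SNR_lin = 10^(9.2/10) = 8.31764
SNR_N = 8 * 8.31764 = 66.54112
1/(1 + SNR_N) = 1/67.54112 = 0.0148058
Pd = (1e-4)^0.0148058 = 0.87252
Pd = 87.3%

87.3%


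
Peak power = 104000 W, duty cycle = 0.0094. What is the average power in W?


P_avg = 104000 * 0.0094 = 977.6 W

977.6 W


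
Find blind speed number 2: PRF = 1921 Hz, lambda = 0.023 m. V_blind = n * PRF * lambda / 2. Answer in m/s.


V_blind = 2 * 1921 * 0.023 / 2 = 44.2 m/s

44.2 m/s


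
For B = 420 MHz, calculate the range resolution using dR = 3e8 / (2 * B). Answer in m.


dR = 3e8 / (2 * 420000000.0) = 0.36 m

0.36 m


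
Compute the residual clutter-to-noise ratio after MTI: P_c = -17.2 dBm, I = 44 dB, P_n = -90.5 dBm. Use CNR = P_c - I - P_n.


CNR = -17.2 - 44 - (-90.5) = 29.3 dB

29.3 dB


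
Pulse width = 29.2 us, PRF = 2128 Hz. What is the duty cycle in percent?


DC = 29.2e-6 * 2128 * 100 = 6.21%

6.21%


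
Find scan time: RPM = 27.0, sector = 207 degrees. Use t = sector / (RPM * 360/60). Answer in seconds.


t = 207 / (27.0 * 360) * 60 = 1.28 s

1.28 s


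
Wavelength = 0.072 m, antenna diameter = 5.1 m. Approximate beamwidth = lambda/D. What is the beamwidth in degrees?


BW_rad = 0.072 / 5.1 = 0.014118
BW_deg = 0.81 degrees

0.81 degrees


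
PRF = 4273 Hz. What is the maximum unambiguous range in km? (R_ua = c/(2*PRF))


R_ua = 3e8 / (2 * 4273) = 35104.1 m = 35.1 km

35.1 km


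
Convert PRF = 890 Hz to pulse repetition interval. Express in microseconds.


PRI = 1/890 = 0.0011235955 s = 1123.6 us

1123.6 us


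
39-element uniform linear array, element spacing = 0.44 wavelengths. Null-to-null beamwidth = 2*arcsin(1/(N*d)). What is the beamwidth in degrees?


1/(N*d) = 1/(39*0.44) = 0.058275
BW = 2*arcsin(0.058275) = 6.7 degrees

6.7 degrees


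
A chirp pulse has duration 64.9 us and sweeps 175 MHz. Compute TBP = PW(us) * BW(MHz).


TBP = 64.9 * 175 = 11357.5

11357.5


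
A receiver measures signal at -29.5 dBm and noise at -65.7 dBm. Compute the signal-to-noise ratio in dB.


SNR = -29.5 - (-65.7) = 36.2 dB

36.2 dB


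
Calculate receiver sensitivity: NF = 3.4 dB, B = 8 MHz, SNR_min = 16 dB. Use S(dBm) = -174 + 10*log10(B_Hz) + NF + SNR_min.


10*log10(8000000.0) = 69.03
S = -174 + 69.03 + 3.4 + 16 = -85.6 dBm

-85.6 dBm


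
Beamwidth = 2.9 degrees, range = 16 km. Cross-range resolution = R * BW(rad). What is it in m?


BW_rad = 0.050614548
CR = 16000 * 0.050614548 = 809.8 m

809.8 m


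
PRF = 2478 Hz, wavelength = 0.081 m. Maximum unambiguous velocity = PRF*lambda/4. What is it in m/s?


V_ua = 2478 * 0.081 / 4 = 50.2 m/s

50.2 m/s


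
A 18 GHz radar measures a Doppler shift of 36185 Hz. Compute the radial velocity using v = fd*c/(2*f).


v = 36185 * 3e8 / (2 * 18000000000.0) = 301.5 m/s

301.5 m/s


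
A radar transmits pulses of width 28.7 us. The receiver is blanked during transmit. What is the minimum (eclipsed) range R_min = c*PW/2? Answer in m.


R_min = 3e8 * 28.7e-6 / 2 = 4305.0 m

4305.0 m


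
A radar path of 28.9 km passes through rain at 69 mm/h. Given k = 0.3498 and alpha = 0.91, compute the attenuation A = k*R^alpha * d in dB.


gamma = 0.3498 * 69^0.91 = 16.488171 dB/km
A = 16.488171 * 28.9 = 476.51 dB

476.51 dB


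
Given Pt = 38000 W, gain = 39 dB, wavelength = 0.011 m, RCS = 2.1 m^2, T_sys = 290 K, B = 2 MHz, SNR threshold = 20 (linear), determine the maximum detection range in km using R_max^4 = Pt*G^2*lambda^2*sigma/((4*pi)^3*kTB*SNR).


G_lin = 10^(39/10) = 7943.282347
R^4 = 38000 * 7943.282347^2 * 0.011^2 * 2.1 / ((4*pi)^3 * 1.38e-23 * 290 * 2000000.0 * 20)
R^4 = 1.91788e18 m^4
R_max = (1.91788e18)^(1/4) = 37213.9 m = 37.2 km

37.2 km


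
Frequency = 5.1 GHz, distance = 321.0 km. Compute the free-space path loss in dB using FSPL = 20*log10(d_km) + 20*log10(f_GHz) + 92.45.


20*log10(321.0) = 50.13
20*log10(5.1) = 14.15
FSPL = 156.7 dB

156.7 dB


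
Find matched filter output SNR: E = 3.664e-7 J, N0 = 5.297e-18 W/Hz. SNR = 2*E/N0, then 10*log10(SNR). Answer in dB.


SNR_lin = 2 * 3.664e-7 / 5.297e-18 = 1.383e11
SNR_dB = 10*log10(1.383e11) = 111.4 dB

111.4 dB


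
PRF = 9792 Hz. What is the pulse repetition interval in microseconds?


PRI = 1/9792 = 0.0001021242 s = 102.1 us

102.1 us


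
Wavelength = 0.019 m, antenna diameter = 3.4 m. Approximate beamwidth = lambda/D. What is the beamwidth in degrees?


BW_rad = 0.019 / 3.4 = 0.005588
BW_deg = 0.32 degrees

0.32 degrees


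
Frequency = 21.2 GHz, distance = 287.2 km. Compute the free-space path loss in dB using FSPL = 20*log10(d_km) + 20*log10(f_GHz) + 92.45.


20*log10(287.2) = 49.16
20*log10(21.2) = 26.53
FSPL = 168.1 dB

168.1 dB


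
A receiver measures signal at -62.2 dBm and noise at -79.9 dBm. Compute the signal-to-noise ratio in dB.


SNR = -62.2 - (-79.9) = 17.7 dB

17.7 dB


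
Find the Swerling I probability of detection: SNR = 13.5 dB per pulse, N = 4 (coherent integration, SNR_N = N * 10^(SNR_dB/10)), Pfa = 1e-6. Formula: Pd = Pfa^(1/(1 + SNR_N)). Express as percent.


SNR_lin = 10^(13.5/10) = 22.38721
SNR_N = 4 * 22.38721 = 89.54884
1/(1 + SNR_N) = 1/90.54884 = 0.0110438
Pd = (1e-6)^0.0110438 = 0.85849
Pd = 85.8%

85.8%


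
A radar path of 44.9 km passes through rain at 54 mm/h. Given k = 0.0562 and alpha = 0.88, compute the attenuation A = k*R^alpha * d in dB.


gamma = 0.0562 * 54^0.88 = 1.880368 dB/km
A = 1.880368 * 44.9 = 84.43 dB

84.43 dB


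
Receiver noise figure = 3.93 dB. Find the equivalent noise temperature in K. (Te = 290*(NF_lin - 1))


NF_lin = 10^(3.93/10) = 2.471724
Te = 290 * (2.471724 - 1) = 426.8 K

426.8 K


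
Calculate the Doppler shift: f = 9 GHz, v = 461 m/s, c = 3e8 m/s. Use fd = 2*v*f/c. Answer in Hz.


fd = 2 * 461 * 9000000000.0 / 3e8 = 27660.0 Hz

27660.0 Hz


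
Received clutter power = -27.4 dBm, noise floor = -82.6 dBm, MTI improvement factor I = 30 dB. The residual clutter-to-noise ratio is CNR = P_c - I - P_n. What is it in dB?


CNR = -27.4 - 30 - (-82.6) = 25.2 dB

25.2 dB


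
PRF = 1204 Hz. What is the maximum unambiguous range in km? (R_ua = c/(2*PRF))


R_ua = 3e8 / (2 * 1204) = 124584.7 m = 124.6 km

124.6 km


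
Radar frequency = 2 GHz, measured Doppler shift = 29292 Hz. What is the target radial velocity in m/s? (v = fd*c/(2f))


v = 29292 * 3e8 / (2 * 2000000000.0) = 2196.9 m/s

2196.9 m/s


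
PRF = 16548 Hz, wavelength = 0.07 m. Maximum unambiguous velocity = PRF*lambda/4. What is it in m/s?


V_ua = 16548 * 0.07 / 4 = 289.6 m/s

289.6 m/s


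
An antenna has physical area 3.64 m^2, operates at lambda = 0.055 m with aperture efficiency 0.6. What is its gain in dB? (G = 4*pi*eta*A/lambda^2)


G_linear = 4*pi*0.6*3.64/0.055^2 = 9072.71
G_dB = 10*log10(9072.71) = 39.6 dB

39.6 dB


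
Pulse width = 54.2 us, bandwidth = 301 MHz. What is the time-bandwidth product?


TBP = 54.2 * 301 = 16314.2

16314.2


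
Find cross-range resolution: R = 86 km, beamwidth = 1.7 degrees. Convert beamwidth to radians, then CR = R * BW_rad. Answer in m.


BW_rad = 0.029670597
CR = 86000 * 0.029670597 = 2551.7 m

2551.7 m


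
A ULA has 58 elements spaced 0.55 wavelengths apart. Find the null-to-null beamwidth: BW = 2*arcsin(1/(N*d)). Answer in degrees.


1/(N*d) = 1/(58*0.55) = 0.031348
BW = 2*arcsin(0.031348) = 3.6 degrees

3.6 degrees


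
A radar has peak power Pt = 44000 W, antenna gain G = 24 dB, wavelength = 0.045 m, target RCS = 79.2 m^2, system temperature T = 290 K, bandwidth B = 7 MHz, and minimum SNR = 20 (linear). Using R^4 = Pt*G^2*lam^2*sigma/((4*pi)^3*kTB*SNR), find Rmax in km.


G_lin = 10^(24/10) = 251.188643
R^4 = 44000 * 251.188643^2 * 0.045^2 * 79.2 / ((4*pi)^3 * 1.38e-23 * 290 * 7000000.0 * 20)
R^4 = 4.00468e17 m^4
R_max = (4.00468e17)^(1/4) = 25156.0 m = 25.2 km

25.2 km


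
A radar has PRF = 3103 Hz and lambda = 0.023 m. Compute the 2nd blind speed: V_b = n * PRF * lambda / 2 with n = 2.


V_blind = 2 * 3103 * 0.023 / 2 = 71.4 m/s

71.4 m/s


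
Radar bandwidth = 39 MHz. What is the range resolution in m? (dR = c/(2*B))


dR = 3e8 / (2 * 39000000.0) = 3.85 m

3.85 m


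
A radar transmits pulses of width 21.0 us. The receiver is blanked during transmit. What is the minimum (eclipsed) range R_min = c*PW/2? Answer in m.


R_min = 3e8 * 21.0e-6 / 2 = 3150.0 m

3150.0 m


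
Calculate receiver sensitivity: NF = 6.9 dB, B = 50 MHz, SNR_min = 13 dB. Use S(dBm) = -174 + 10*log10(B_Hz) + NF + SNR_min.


10*log10(50000000.0) = 76.99
S = -174 + 76.99 + 6.9 + 13 = -77.1 dBm

-77.1 dBm


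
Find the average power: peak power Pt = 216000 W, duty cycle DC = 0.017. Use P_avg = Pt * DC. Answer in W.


P_avg = 216000 * 0.017 = 3672.0 W

3672.0 W


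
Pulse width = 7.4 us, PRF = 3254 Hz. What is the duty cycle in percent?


DC = 7.4e-6 * 3254 * 100 = 2.41%

2.41%


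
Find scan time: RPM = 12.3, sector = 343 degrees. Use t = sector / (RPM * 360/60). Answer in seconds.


t = 343 / (12.3 * 360) * 60 = 4.65 s

4.65 s


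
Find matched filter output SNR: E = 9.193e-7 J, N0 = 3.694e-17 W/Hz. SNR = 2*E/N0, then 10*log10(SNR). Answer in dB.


SNR_lin = 2 * 9.193e-7 / 3.694e-17 = 4.977e10
SNR_dB = 10*log10(4.977e10) = 107.0 dB

107.0 dB


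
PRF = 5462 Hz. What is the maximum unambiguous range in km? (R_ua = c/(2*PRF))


R_ua = 3e8 / (2 * 5462) = 27462.5 m = 27.5 km

27.5 km


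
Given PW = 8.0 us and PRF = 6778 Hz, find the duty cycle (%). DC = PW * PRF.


DC = 8.0e-6 * 6778 * 100 = 5.42%

5.42%


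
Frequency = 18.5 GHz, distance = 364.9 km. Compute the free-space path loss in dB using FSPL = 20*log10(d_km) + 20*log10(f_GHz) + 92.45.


20*log10(364.9) = 51.24
20*log10(18.5) = 25.34
FSPL = 169.0 dB

169.0 dB


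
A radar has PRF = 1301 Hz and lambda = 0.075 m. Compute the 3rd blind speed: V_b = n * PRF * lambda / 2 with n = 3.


V_blind = 3 * 1301 * 0.075 / 2 = 146.4 m/s

146.4 m/s


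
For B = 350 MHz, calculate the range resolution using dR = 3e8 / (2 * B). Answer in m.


dR = 3e8 / (2 * 350000000.0) = 0.43 m

0.43 m


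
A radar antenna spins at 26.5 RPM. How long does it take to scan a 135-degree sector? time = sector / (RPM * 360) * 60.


t = 135 / (26.5 * 360) * 60 = 0.85 s

0.85 s


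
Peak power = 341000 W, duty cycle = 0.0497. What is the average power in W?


P_avg = 341000 * 0.0497 = 16947.7 W

16947.7 W


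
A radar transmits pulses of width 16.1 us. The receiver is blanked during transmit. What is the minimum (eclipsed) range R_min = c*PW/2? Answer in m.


R_min = 3e8 * 16.1e-6 / 2 = 2415.0 m

2415.0 m


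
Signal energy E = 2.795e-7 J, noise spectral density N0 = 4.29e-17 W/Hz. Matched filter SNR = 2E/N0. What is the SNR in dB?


SNR_lin = 2 * 2.795e-7 / 4.29e-17 = 1.303e10
SNR_dB = 10*log10(1.303e10) = 101.1 dB

101.1 dB


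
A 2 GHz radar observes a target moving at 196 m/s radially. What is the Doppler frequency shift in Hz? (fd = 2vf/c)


fd = 2 * 196 * 2000000000.0 / 3e8 = 2613.3 Hz

2613.3 Hz


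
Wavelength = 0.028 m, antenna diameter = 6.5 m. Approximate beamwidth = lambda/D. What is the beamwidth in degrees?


BW_rad = 0.028 / 6.5 = 0.004308
BW_deg = 0.25 degrees

0.25 degrees


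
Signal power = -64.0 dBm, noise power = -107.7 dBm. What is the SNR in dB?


SNR = -64.0 - (-107.7) = 43.7 dB

43.7 dB


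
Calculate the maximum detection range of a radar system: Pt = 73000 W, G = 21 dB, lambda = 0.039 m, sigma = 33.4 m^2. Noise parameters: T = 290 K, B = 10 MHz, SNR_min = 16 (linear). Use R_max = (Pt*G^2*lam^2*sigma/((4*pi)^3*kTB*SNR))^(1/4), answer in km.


G_lin = 10^(21/10) = 125.892541
R^4 = 73000 * 125.892541^2 * 0.039^2 * 33.4 / ((4*pi)^3 * 1.38e-23 * 290 * 10000000.0 * 16)
R^4 = 4.62564e16 m^4
R_max = (4.62564e16)^(1/4) = 14665.4 m = 14.7 km

14.7 km


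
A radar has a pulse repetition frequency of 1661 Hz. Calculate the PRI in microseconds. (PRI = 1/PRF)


PRI = 1/1661 = 0.000602047 s = 602.0 us

602.0 us


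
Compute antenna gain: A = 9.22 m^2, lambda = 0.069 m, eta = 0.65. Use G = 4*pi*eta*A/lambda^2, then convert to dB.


G_linear = 4*pi*0.65*9.22/0.069^2 = 15818.16
G_dB = 10*log10(15818.16) = 42.0 dB

42.0 dB


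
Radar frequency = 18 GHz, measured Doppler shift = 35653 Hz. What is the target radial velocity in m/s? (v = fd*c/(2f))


v = 35653 * 3e8 / (2 * 18000000000.0) = 297.1 m/s

297.1 m/s


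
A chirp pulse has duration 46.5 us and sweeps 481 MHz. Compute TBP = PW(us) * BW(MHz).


TBP = 46.5 * 481 = 22366.5

22366.5


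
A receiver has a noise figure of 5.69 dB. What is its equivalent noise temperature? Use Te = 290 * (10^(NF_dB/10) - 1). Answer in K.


NF_lin = 10^(5.69/10) = 3.706807
Te = 290 * (3.706807 - 1) = 785.0 K

785.0 K


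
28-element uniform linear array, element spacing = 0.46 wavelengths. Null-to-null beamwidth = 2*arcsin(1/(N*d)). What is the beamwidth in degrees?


1/(N*d) = 1/(28*0.46) = 0.07764
BW = 2*arcsin(0.07764) = 8.9 degrees

8.9 degrees


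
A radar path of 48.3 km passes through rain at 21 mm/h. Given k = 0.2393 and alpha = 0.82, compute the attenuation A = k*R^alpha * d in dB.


gamma = 0.2393 * 21^0.82 = 2.90511 dB/km
A = 2.90511 * 48.3 = 140.32 dB

140.32 dB


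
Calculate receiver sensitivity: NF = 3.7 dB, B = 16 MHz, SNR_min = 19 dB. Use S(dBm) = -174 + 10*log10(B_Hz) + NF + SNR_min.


10*log10(16000000.0) = 72.04
S = -174 + 72.04 + 3.7 + 19 = -79.3 dBm

-79.3 dBm


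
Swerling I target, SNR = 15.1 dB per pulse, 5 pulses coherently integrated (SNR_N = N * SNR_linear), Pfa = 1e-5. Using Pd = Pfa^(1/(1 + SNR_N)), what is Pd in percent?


SNR_lin = 10^(15.1/10) = 32.35937
SNR_N = 5 * 32.35937 = 161.79685
1/(1 + SNR_N) = 1/162.79685 = 0.0061426
Pd = (1e-5)^0.0061426 = 0.93172
Pd = 93.2%

93.2%


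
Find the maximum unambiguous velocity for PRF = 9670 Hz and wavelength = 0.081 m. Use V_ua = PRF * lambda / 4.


V_ua = 9670 * 0.081 / 4 = 195.8 m/s

195.8 m/s


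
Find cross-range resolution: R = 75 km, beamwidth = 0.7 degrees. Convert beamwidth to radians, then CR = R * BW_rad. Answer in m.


BW_rad = 0.012217305
CR = 75000 * 0.012217305 = 916.3 m

916.3 m


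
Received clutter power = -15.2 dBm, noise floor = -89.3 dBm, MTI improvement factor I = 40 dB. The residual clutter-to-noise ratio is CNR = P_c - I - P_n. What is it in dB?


CNR = -15.2 - 40 - (-89.3) = 34.1 dB

34.1 dB


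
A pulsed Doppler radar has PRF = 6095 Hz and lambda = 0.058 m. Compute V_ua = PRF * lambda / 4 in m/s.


V_ua = 6095 * 0.058 / 4 = 88.4 m/s

88.4 m/s


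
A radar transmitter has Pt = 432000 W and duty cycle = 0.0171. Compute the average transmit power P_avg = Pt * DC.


P_avg = 432000 * 0.0171 = 7387.2 W

7387.2 W


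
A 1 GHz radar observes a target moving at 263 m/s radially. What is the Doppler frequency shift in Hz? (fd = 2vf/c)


fd = 2 * 263 * 1000000000.0 / 3e8 = 1753.3 Hz

1753.3 Hz


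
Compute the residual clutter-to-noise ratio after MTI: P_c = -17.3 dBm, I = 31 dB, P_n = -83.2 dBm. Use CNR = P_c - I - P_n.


CNR = -17.3 - 31 - (-83.2) = 34.9 dB

34.9 dB


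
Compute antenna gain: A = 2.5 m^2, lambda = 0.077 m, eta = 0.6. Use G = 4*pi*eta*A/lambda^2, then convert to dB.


G_linear = 4*pi*0.6*2.5/0.077^2 = 3179.21
G_dB = 10*log10(3179.21) = 35.0 dB

35.0 dB


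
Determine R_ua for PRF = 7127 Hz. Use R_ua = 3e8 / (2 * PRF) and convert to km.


R_ua = 3e8 / (2 * 7127) = 21046.7 m = 21.0 km

21.0 km


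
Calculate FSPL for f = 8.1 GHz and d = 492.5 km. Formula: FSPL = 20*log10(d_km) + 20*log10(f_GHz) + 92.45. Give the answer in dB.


20*log10(492.5) = 53.85
20*log10(8.1) = 18.17
FSPL = 164.5 dB

164.5 dB


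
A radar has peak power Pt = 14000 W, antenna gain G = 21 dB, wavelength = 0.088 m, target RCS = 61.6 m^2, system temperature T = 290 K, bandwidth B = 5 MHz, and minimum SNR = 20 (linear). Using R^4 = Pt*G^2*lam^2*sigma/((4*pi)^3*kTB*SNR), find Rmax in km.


G_lin = 10^(21/10) = 125.892541
R^4 = 14000 * 125.892541^2 * 0.088^2 * 61.6 / ((4*pi)^3 * 1.38e-23 * 290 * 5000000.0 * 20)
R^4 = 1.33281e17 m^4
R_max = (1.33281e17)^(1/4) = 19107.0 m = 19.1 km

19.1 km


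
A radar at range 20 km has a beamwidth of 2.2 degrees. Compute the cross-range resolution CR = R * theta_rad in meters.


BW_rad = 0.038397244
CR = 20000 * 0.038397244 = 767.9 m

767.9 m


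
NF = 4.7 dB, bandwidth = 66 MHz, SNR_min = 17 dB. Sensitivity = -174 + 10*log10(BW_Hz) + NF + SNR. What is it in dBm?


10*log10(66000000.0) = 78.2
S = -174 + 78.2 + 4.7 + 17 = -74.1 dBm

-74.1 dBm


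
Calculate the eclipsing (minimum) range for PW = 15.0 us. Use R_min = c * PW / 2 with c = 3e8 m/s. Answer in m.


R_min = 3e8 * 15.0e-6 / 2 = 2250.0 m

2250.0 m


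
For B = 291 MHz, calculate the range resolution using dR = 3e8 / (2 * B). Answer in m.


dR = 3e8 / (2 * 291000000.0) = 0.52 m

0.52 m


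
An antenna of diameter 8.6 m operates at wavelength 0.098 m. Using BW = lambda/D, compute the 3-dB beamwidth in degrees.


BW_rad = 0.098 / 8.6 = 0.011395
BW_deg = 0.65 degrees

0.65 degrees


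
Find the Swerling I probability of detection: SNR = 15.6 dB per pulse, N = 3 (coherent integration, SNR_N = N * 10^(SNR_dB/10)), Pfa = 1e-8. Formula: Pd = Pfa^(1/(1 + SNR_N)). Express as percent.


SNR_lin = 10^(15.6/10) = 36.30781
SNR_N = 3 * 36.30781 = 108.92343
1/(1 + SNR_N) = 1/109.92343 = 0.0090972
Pd = (1e-8)^0.0090972 = 0.84571
Pd = 84.6%

84.6%


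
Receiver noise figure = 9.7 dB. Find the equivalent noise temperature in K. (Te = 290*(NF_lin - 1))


NF_lin = 10^(9.7/10) = 9.332543
Te = 290 * (9.332543 - 1) = 2416.4 K

2416.4 K


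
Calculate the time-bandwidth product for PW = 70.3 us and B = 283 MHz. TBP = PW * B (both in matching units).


TBP = 70.3 * 283 = 19894.9

19894.9


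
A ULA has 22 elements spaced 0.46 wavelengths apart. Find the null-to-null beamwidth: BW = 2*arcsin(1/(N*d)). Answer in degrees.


1/(N*d) = 1/(22*0.46) = 0.098814
BW = 2*arcsin(0.098814) = 11.3 degrees

11.3 degrees


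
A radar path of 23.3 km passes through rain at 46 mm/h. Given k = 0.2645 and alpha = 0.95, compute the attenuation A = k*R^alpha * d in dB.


gamma = 0.2645 * 46^0.95 = 10.047213 dB/km
A = 10.047213 * 23.3 = 234.1 dB

234.1 dB


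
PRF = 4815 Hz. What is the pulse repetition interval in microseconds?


PRI = 1/4815 = 0.0002076843 s = 207.7 us

207.7 us


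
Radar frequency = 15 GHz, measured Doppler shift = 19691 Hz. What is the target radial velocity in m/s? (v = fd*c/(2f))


v = 19691 * 3e8 / (2 * 15000000000.0) = 196.9 m/s

196.9 m/s


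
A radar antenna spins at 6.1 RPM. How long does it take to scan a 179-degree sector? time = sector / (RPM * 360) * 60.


t = 179 / (6.1 * 360) * 60 = 4.89 s

4.89 s


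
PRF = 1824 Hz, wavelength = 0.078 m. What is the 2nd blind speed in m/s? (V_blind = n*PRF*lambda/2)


V_blind = 2 * 1824 * 0.078 / 2 = 142.3 m/s

142.3 m/s


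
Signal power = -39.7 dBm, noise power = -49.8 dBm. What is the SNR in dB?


SNR = -39.7 - (-49.8) = 10.1 dB

10.1 dB


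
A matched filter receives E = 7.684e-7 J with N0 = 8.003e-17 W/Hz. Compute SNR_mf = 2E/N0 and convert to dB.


SNR_lin = 2 * 7.684e-7 / 8.003e-17 = 1.92e10
SNR_dB = 10*log10(1.92e10) = 102.8 dB

102.8 dB


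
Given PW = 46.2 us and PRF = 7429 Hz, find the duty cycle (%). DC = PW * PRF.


DC = 46.2e-6 * 7429 * 100 = 34.32%

34.32%


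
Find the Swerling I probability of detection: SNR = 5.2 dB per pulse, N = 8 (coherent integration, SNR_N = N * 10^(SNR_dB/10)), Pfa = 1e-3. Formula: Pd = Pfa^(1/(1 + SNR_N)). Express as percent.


SNR_lin = 10^(5.2/10) = 3.31131
SNR_N = 8 * 3.31131 = 26.49048
1/(1 + SNR_N) = 1/27.49048 = 0.0363762
Pd = (1e-3)^0.0363762 = 0.77781
Pd = 77.8%

77.8%


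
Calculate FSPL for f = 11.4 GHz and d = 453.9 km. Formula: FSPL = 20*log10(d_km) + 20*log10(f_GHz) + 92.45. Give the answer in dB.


20*log10(453.9) = 53.14
20*log10(11.4) = 21.14
FSPL = 166.7 dB

166.7 dB


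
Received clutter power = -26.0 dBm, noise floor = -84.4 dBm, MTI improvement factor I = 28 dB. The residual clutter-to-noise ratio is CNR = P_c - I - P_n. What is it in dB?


CNR = -26.0 - 28 - (-84.4) = 30.4 dB

30.4 dB


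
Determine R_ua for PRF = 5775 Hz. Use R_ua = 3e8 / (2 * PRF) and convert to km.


R_ua = 3e8 / (2 * 5775) = 25974.0 m = 26.0 km

26.0 km


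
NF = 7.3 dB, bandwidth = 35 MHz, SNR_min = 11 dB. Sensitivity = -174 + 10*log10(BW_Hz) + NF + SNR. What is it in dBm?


10*log10(35000000.0) = 75.44
S = -174 + 75.44 + 7.3 + 11 = -80.3 dBm

-80.3 dBm


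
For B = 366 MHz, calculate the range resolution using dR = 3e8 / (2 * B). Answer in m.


dR = 3e8 / (2 * 366000000.0) = 0.41 m

0.41 m


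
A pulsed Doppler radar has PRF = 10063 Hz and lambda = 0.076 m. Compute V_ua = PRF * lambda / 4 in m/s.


V_ua = 10063 * 0.076 / 4 = 191.2 m/s

191.2 m/s


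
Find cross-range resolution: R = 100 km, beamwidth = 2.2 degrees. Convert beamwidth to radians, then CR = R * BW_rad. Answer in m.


BW_rad = 0.038397244
CR = 100000 * 0.038397244 = 3839.7 m

3839.7 m


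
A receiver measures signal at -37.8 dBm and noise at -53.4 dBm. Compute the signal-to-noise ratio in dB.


SNR = -37.8 - (-53.4) = 15.6 dB

15.6 dB


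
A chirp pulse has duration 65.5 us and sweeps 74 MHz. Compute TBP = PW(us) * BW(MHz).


TBP = 65.5 * 74 = 4847.0

4847.0


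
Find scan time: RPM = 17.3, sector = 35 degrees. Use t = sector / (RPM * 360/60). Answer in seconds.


t = 35 / (17.3 * 360) * 60 = 0.34 s

0.34 s


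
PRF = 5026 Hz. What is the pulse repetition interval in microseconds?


PRI = 1/5026 = 0.0001989654 s = 199.0 us

199.0 us


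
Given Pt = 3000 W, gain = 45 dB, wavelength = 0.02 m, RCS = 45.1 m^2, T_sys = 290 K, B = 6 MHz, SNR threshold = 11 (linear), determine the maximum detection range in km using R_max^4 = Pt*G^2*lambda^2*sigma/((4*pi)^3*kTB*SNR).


G_lin = 10^(45/10) = 31622.776602
R^4 = 3000 * 31622.776602^2 * 0.02^2 * 45.1 / ((4*pi)^3 * 1.38e-23 * 290 * 6000000.0 * 11)
R^4 = 1.03254e20 m^4
R_max = (1.03254e20)^(1/4) = 100803.8 m = 100.8 km

100.8 km


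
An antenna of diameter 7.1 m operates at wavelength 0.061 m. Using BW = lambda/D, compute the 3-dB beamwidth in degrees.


BW_rad = 0.061 / 7.1 = 0.008592
BW_deg = 0.49 degrees

0.49 degrees


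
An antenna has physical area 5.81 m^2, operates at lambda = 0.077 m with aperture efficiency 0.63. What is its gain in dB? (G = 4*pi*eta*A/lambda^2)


G_linear = 4*pi*0.63*5.81/0.077^2 = 7757.92
G_dB = 10*log10(7757.92) = 38.9 dB

38.9 dB


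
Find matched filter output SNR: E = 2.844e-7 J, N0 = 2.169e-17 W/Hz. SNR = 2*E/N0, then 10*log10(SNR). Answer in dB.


SNR_lin = 2 * 2.844e-7 / 2.169e-17 = 2.622e10
SNR_dB = 10*log10(2.622e10) = 104.2 dB

104.2 dB


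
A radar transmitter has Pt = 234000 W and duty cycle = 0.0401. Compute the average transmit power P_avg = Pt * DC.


P_avg = 234000 * 0.0401 = 9383.4 W

9383.4 W


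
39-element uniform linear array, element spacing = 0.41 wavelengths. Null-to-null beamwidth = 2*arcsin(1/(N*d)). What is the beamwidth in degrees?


1/(N*d) = 1/(39*0.41) = 0.062539
BW = 2*arcsin(0.062539) = 7.2 degrees

7.2 degrees


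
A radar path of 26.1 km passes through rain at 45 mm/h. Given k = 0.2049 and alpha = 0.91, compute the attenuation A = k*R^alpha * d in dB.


gamma = 0.2049 * 45^0.91 = 6.545839 dB/km
A = 6.545839 * 26.1 = 170.85 dB

170.85 dB


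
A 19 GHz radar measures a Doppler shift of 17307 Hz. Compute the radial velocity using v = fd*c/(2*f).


v = 17307 * 3e8 / (2 * 19000000000.0) = 136.6 m/s

136.6 m/s


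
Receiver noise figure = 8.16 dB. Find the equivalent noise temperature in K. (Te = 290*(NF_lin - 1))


NF_lin = 10^(8.16/10) = 6.546362
Te = 290 * (6.546362 - 1) = 1608.4 K

1608.4 K


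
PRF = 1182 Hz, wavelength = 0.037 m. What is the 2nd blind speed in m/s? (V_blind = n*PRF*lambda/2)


V_blind = 2 * 1182 * 0.037 / 2 = 43.7 m/s

43.7 m/s


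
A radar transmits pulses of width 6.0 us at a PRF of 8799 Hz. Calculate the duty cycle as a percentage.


DC = 6.0e-6 * 8799 * 100 = 5.28%

5.28%


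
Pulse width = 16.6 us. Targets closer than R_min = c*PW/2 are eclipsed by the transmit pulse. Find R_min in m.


R_min = 3e8 * 16.6e-6 / 2 = 2490.0 m

2490.0 m


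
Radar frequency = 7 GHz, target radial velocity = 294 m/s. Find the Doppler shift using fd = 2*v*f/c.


fd = 2 * 294 * 7000000000.0 / 3e8 = 13720.0 Hz

13720.0 Hz


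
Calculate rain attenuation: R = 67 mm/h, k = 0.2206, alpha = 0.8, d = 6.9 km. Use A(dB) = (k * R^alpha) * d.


gamma = 0.2206 * 67^0.8 = 6.374782 dB/km
A = 6.374782 * 6.9 = 43.99 dB

43.99 dB


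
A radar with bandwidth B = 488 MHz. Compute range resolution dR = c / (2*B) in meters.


dR = 3e8 / (2 * 488000000.0) = 0.31 m

0.31 m


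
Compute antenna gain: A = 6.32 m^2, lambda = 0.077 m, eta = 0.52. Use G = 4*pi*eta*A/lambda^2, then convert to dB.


G_linear = 4*pi*0.52*6.32/0.077^2 = 6965.44
G_dB = 10*log10(6965.44) = 38.4 dB

38.4 dB


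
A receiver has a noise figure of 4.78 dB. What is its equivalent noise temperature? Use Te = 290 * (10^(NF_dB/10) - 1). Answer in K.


NF_lin = 10^(4.78/10) = 3.006076
Te = 290 * (3.006076 - 1) = 581.8 K

581.8 K


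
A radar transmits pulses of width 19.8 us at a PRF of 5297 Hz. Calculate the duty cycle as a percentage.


DC = 19.8e-6 * 5297 * 100 = 10.49%

10.49%


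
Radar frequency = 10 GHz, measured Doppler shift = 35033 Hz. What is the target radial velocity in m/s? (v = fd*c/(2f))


v = 35033 * 3e8 / (2 * 10000000000.0) = 525.5 m/s

525.5 m/s


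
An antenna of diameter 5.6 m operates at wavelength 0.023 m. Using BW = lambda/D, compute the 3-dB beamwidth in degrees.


BW_rad = 0.023 / 5.6 = 0.004107
BW_deg = 0.24 degrees

0.24 degrees


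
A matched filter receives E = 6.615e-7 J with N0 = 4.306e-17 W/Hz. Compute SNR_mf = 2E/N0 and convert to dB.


SNR_lin = 2 * 6.615e-7 / 4.306e-17 = 3.072e10
SNR_dB = 10*log10(3.072e10) = 104.9 dB

104.9 dB
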